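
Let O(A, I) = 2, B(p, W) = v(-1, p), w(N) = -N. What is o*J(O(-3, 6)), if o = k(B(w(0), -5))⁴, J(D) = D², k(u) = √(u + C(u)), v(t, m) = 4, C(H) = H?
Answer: 256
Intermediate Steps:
B(p, W) = 4
k(u) = √2*√u (k(u) = √(u + u) = √(2*u) = √2*√u)
o = 64 (o = (√2*√4)⁴ = (√2*2)⁴ = (2*√2)⁴ = 64)
o*J(O(-3, 6)) = 64*2² = 64*4 = 256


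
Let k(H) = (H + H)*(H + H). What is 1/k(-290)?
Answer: 1/336400 ≈ 2.9727e-6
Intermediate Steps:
k(H) = 4*H² (k(H) = (2*H)*(2*H) = 4*H²)
1/k(-290) = 1/(4*(-290)²) = 1/(4*84100) = 1/336400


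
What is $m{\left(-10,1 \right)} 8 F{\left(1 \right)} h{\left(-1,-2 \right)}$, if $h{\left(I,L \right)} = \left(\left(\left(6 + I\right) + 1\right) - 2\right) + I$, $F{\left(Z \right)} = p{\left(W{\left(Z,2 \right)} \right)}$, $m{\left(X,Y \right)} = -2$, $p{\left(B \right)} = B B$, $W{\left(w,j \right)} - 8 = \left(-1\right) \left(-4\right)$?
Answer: $-6912$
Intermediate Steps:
$W{\left(w,j \right)} = 12$ ($W{\left(w,j \right)} = 8 - -4 = 8 + 4 = 12$)
$p{\left(B \right)} = B^{2}$
$F{\left(Z \right)} = 144$ ($F{\left(Z \right)} = 12^{2} = 144$)
$h{\left(I,L \right)} = 5 + 2 I$ ($h{\left(I,L \right)} = \left(\left(7 + I\right) - 2\right) + I = \left(5 + I\right) + I = 5 + 2 I$)
$m{\left(-10,1 \right)} 8 F{\left(1 \right)} h{\left(-1,-2 \right)} = - 2 \cdot 8 \cdot 144 \left(5 + 2 \left(-1\right)\right) = - 2 \cdot 1152 \left(5 - 2\right) = - 2 \cdot 1152 \cdot 3 = \left(-2\right) 3456 = -6912$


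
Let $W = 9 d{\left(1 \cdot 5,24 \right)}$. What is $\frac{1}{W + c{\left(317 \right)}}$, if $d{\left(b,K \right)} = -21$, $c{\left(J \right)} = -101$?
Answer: $- \frac{1}{290} \approx -0.0034483$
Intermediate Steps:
$W = -189$ ($W = 9 \left(-21\right) = -189$)
$\frac{1}{W + c{\left(317 \right)}} = \frac{1}{-189 - 101} = \frac{1}{-290} = - \frac{1}{290}$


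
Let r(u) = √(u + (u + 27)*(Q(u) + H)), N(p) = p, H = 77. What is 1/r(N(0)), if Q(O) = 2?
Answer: √237/711 ≈ 0.021652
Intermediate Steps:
r(u) = √(2133 + 80*u) (r(u) = √(u + (u + 27)*(2 + 77)) = √(u + (27 + u)*79) = √(u + (2133 + 79*u)) = √(2133 + 80*u))
1/r(N(0)) = 1/(√(2133 + 80*0)) = 1/(√(2133 + 0)) = 1/(√2133) = 1/(3*√237) = √237/711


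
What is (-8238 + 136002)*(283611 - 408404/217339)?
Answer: 7875286428636900/217339 ≈ 3.6235e+10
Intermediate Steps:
(-8238 + 136002)*(283611 - 408404/217339) = 127764*(283611 - 408404*1/217339) = 127764*(283611 - 408404/217339) = 127764*(61639322725/217339) = 7875286428636900/217339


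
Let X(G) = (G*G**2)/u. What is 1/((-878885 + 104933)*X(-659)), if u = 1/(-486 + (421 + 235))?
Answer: 1/37654700012799360 ≈ 2.6557e-17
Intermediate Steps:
u = 1/170 (u = 1/(-486 + 656) = 1/170 ≈ 0.0058824)
X(G) = 170*G**3 (X(G) = (G*G**2)/(1/170) = G**3*170 = 170*G**3)
1/((-878885 + 104933)*X(-659)) = 1/((-878885 + 104933)*((170*(-659)**3))) = 1/((-773952)*((170*(-286191179)))) = -1/773952/(-48652500430) = -1/773952*(-1/48652500430) = 1/37654700012799360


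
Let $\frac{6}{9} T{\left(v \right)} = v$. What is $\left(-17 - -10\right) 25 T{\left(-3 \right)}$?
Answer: $\frac{1575}{2} \approx 787.5$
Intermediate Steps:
$T{\left(v \right)} = \frac{3 v}{2}$
$\left(-17 - -10\right) 25 T{\left(-3 \right)} = \left(-17 - -10\right) 25 \cdot \frac{3}{2} \left(-3\right) = \left(-17 + 10\right) 25 \left(- \frac{9}{2}\right) = \left(-7\right) 25 \left(- \frac{9}{2}\right) = \left(-175\right) \left(- \frac{9}{2}\right) = \frac{1575}{2}$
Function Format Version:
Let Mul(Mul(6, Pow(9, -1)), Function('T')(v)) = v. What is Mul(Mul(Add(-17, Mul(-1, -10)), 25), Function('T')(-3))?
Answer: Rational(1575, 2) ≈ 787.50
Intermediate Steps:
Function('T')(v) = Mul(Rational(3, 2), v)
Mul(Mul(Add(-17, Mul(-1, -10)), 25), Function('T')(-3)) = Mul(Mul(Add(-17, Mul(-1, -10)), 25), Mul(Rational(3, 2), -3)) = Mul(Mul(Add(-17, 10), 25), Rational(-9, 2)) = Mul(Mul(-7, 25), Rational(-9, 2)) = Mul(-175, Rational(-9, 2)) = Rational(1575, 2)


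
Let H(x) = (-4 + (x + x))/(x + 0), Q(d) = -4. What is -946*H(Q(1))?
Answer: -2838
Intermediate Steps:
H(x) = (-4 + 2*x)/x
-946*H(Q(1)) = -946*(2 - 4/(-4)) = -946*(2 - 4*(-1/4)) = -946*(2 + 1) = -946*3 = -2838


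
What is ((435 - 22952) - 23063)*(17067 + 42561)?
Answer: -2717844240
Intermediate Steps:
((435 - 22952) - 23063)*(17067 + 42561) = (-22517 - 23063)*59628 = -45580*59628 = -2717844240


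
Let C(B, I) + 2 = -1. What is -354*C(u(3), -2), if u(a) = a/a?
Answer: 1062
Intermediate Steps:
u(a) = 1
C(B, I) = -3 (C(B, I) = -2 - 1 = -3)
-354*C(u(3), -2) = -354*(-3) = 1062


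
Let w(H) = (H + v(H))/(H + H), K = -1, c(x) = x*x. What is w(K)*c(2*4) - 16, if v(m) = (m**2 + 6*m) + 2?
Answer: 112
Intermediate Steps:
v(m) = 2 + m**2 + 6*m
c(x) = x**2
w(H) = (2 + H**2 + 7*H)/(2*H) (w(H) = (H + (2 + H**2 + 6*H))/(H + H) = (2 + H**2 + 7*H)/((2*H)) = (2 + H**2 + 7*H)*(1/(2*H)) = (2 + H**2 + 7*H)/(2*H))
w(K)*c(2*4) - 16 = (7/2 + 1/(-1) + (1/2)*(-1))*(2*4)**2 - 16 = (7/2 - 1 - 1/2)*8**2 - 16 = 2*64 - 16 = 128 - 16 = 112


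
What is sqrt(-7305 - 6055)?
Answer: 4*I*sqrt(835) ≈ 115.59*I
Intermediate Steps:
sqrt(-7305 - 6055) = sqrt(-13360) = 4*I*sqrt(835)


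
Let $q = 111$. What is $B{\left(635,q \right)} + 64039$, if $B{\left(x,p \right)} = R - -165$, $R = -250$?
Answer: $63954$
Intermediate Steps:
$B{\left(x,p \right)} = -85$ ($B{\left(x,p \right)} = -250 - -165 = -250 + 165 = -85$)
$B{\left(635,q \right)} + 64039 = -85 + 64039 = 63954$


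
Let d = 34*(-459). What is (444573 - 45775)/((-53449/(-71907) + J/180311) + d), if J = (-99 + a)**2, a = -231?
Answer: -470060413805586/18393095056793 ≈ -25.556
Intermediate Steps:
d = -15606
J = 108900 (J = (-99 - 231)**2 = (-330)**2 = 108900)
(444573 - 45775)/((-53449/(-71907) + J/180311) + d) = (444573 - 45775)/((-53449/(-71907) + 108900/180311) - 15606) = 398798/((-53449*(-1/71907) + 108900*(1/180311)) - 15606) = 398798/((4859/6537 + 108900/180311) - 15606) = 398798/(1588010449/1178693007 - 15606) = 398798/(-18393095056793/1178693007) = 398798*(-1178693007/18393095056793) = -470060413805586/18393095056793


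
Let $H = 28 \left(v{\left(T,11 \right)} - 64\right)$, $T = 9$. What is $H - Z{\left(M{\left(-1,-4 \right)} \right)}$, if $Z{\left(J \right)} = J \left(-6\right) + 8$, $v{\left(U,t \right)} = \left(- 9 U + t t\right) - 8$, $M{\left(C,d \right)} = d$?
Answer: $-928$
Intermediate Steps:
$v{\left(U,t \right)} = -8 + t^{2} - 9 U$ ($v{\left(U,t \right)} = \left(- 9 U + t^{2}\right) - 8 = \left(t^{2} - 9 U\right) - 8 = -8 + t^{2} - 9 U$)
$Z{\left(J \right)} = 8 - 6 J$ ($Z{\left(J \right)} = - 6 J + 8 = 8 - 6 J$)
$H = -896$ ($H = 28 \left(\left(-8 + 11^{2} - 81\right) - 64\right) = 28 \left(\left(-8 + 121 - 81\right) - 64\right) = 28 \left(32 - 64\right) = 28 \left(-32\right) = -896$)
$H - Z{\left(M{\left(-1,-4 \right)} \right)} = -896 - \left(8 - -24\right) = -896 - \left(8 + 24\right) = -896 - 32 = -928$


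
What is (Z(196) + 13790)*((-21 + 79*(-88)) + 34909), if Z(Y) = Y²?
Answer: 1458426816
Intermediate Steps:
(Z(196) + 13790)*((-21 + 79*(-88)) + 34909) = (196² + 13790)*((-21 + 79*(-88)) + 34909) = (38416 + 13790)*((-21 - 6952) + 34909) = 52206*(-6973 + 34909) = 52206*27936 = 1458426816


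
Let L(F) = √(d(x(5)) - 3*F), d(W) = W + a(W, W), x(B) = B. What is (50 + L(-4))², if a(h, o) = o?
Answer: (50 + √22)² ≈ 2991.0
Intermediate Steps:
d(W) = 2*W (d(W) = W + W = 2*W)
L(F) = √(10 - 3*F) (L(F) = √(2*5 - 3*F) = √(10 - 3*F))
(50 + L(-4))² = (50 + √(10 - 3*(-4)))² = (50 + √(10 + 12))² = (50 + √22)²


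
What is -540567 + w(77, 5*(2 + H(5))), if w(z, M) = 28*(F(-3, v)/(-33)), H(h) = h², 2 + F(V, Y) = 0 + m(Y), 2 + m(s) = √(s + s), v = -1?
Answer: -17838599/33 - 28*I*√2/33 ≈ -5.4056e+5 - 1.1999*I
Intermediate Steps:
m(s) = -2 + √2*√s (m(s) = -2 + √(s + s) = -2 + √(2*s) = -2 + √2*√s)
F(V, Y) = -4 + √2*√Y (F(V, Y) = -2 + (0 + (-2 + √2*√Y)) = -2 + (-2 + √2*√Y) = -4 + √2*√Y)
w(z, M) = 112/33 - 28*I*√2/33 (w(z, M) = 28*((-4 + √2*√(-1))/(-33)) = 28*((-4 + √2*I)*(-1/33)) = 28*((-4 + I*√2)*(-1/33)) = 28*(4/33 - I*√2/33) = 112/33 - 28*I*√2/33)
-540567 + w(77, 5*(2 + H(5))) = -540567 + (112/33 - 28*I*√2/33) = -17838599/33 - 28*I*√2/33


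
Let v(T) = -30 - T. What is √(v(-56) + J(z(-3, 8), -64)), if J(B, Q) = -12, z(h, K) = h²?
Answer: √14 ≈ 3.7417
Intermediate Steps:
√(v(-56) + J(z(-3, 8), -64)) = √((-30 - 1*(-56)) - 12) = √((-30 + 56) - 12) = √(26 - 12) = √14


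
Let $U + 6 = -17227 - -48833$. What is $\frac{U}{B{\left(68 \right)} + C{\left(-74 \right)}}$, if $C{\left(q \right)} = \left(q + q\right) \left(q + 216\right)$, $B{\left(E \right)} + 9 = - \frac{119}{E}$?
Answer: $- \frac{126400}{84107} \approx -1.5028$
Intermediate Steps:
$B{\left(E \right)} = -9 - \frac{119}{E}$
$U = 31600$ ($U = -6 - -31606 = -6 + \left(-17227 + 48833\right) = -6 + 31606 = 31600$)
$C{\left(q \right)} = 2 q \left(216 + q\right)$
$\frac{U}{B{\left(68 \right)} + C{\left(-74 \right)}} = \frac{31600}{\left(-9 - \frac{119}{68}\right) + 2 \left(-74\right) \left(216 - 74\right)} = \frac{31600}{\left(-9 - \frac{7}{4}\right) + 2 \left(-74\right) 142} = \frac{31600}{\left(-9 - \frac{7}{4}\right) - 21016} = \frac{31600}{- \frac{43}{4} - 21016} = \frac{31600}{- \frac{84107}{4}} = 31600 \left(- \frac{4}{84107}\right) = - \frac{126400}{84107}$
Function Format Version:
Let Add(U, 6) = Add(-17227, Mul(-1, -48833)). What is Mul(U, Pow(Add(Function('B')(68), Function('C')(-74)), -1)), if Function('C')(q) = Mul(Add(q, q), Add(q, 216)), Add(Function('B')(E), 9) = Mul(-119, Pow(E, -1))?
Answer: Rational(-126400, 84107) ≈ -1.5028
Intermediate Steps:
Function('B')(E) = Add(-9, Mul(-119, Pow(E, -1)))
U = 31600 (U = Add(-6, Add(-17227, Mul(-1, -48833))) = Add(-6, Add(-17227, 48833)) = Add(-6, 31606) = 31600)
Function('C')(q) = Mul(2, q, Add(216, q)) (Function('C')(q) = Mul(Mul(2, q), Add(216, q)) = Mul(2, q, Add(216, q)))
Mul(U, Pow(Add(Function('B')(68), Function('C')(-74)), -1)) = Mul(31600, Pow(Add(Add(-9, Mul(-119, Pow(68, -1))), Mul(2, -74, Add(216, -74))), -1)) = Mul(31600, Pow(Add(Add(-9, Mul(-119, Rational(1, 68))), Mul(2, -74, 142)), -1)) = Mul(31600, Pow(Add(Add(-9, Rational(-7, 4)), -21016), -1)) = Mul(31600, Pow(Add(Rational(-43, 4), -21016), -1)) = Mul(31600, Pow(Rational(-84107, 4), -1)) = Mul(31600, Rational(-4, 84107)) = Rational(-126400, 84107)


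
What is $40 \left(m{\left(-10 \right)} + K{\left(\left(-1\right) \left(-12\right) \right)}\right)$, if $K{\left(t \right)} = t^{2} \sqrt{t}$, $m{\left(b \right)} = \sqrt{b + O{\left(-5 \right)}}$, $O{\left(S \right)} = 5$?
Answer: $11520 \sqrt{3} + 40 i \sqrt{5} \approx 19953.0 + 89.443 i$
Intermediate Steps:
$m{\left(b \right)} = \sqrt{5 + b}$ ($m{\left(b \right)} = \sqrt{b + 5} = \sqrt{5 + b}$)
$K{\left(t \right)} = t^{\frac{5}{2}}$
$40 \left(m{\left(-10 \right)} + K{\left(\left(-1\right) \left(-12\right) \right)}\right) = 40 \left(\sqrt{5 - 10} + \left(\left(-1\right) \left(-12\right)\right)^{\frac{5}{2}}\right) = 40 \left(\sqrt{-5} + 12^{\frac{5}{2}}\right) = 40 \left(i \sqrt{5} + 288 \sqrt{3}\right) = 40 \left(288 \sqrt{3} + i \sqrt{5}\right) = 11520 \sqrt{3} + 40 i \sqrt{5}$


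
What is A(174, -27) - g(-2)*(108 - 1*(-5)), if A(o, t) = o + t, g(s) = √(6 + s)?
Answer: -79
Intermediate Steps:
A(174, -27) - g(-2)*(108 - 1*(-5)) = (174 - 27) - √(6 - 2)*(108 - 1*(-5)) = 147 - √4*(108 + 5) = 147 - 2*113 = 147 - 1*226 = 147 - 226 = -79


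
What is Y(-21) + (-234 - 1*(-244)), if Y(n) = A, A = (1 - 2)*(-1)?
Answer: 11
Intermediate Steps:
A = 1 (A = -1*(-1) = 1)
Y(n) = 1
Y(-21) + (-234 - 1*(-244)) = 1 + (-234 - 1*(-244)) = 1 + (-234 + 244) = 1 + 10 = 11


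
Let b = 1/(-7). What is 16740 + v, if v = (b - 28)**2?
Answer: 859069/49 ≈ 17532.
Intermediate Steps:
b = -1/7 ≈ -0.14286
v = 38809/49 (v = (-1/7 - 28)**2 = (-197/7)**2 = 38809/49 ≈ 792.02)
16740 + v = 16740 + 38809/49 = 859069/49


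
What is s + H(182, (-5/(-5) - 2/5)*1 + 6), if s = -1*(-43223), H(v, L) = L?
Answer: 216148/5 ≈ 43230.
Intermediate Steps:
s = 43223
s + H(182, (-5/(-5) - 2/5)*1 + 6) = 43223 + ((-5/(-5) - 2/5)*1 + 6) = 43223 + ((-5*(-⅕) - 2*⅕)*1 + 6) = 43223 + ((1 - ⅖)*1 + 6) = 43223 + ((⅗)*1 + 6) = 43223 + (⅗ + 6) = 43223 + 33/5 = 216148/5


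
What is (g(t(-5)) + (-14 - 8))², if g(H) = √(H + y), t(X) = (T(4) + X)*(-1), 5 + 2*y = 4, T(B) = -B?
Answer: (44 - √34)²/4 ≈ 364.22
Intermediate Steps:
y = -½ (y = -5/2 + (½)*4 = -5/2 + 2 = -½ ≈ -0.50000)
t(X) = 4 - X (t(X) = (-1*4 + X)*(-1) = (-4 + X)*(-1) = 4 - X)
g(H) = √(-½ + H) (g(H) = √(H - ½) = √(-½ + H))
(g(t(-5)) + (-14 - 8))² = (√(-2 + 4*(4 - 1*(-5)))/2 + (-14 - 8))² = (√(-2 + 4*(4 + 5))/2 - 22)² = (√(-2 + 4*9)/2 - 22)² = (√(-2 + 36)/2 - 22)² = (√34/2 - 22)² = (-22 + √34/2)²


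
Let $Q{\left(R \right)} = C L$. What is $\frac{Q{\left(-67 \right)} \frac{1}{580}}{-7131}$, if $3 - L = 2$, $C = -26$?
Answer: $\frac{13}{2067990} \approx 6.2863 \cdot 10^{-6}$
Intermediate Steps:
$L = 1$ ($L = 3 - 2 = 1$)
$Q{\left(R \right)} = -26$ ($Q{\left(R \right)} = \left(-26\right) 1 = -26$)
$\frac{Q{\left(-67 \right)} \frac{1}{580}}{-7131} = \frac{\left(-26\right) \frac{1}{580}}{-7131} = \left(-26\right) \frac{1}{580} \left(- \frac{1}{7131}\right) = \left(- \frac{13}{290}\right) \left(- \frac{1}{7131}\right) = \frac{13}{2067990}$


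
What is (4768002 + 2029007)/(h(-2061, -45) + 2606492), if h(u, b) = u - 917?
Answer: 6797009/2603514 ≈ 2.6107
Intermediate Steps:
h(u, b) = -917 + u
(4768002 + 2029007)/(h(-2061, -45) + 2606492) = (4768002 + 2029007)/((-917 - 2061) + 2606492) = 6797009/(-2978 + 2606492) = 6797009/2603514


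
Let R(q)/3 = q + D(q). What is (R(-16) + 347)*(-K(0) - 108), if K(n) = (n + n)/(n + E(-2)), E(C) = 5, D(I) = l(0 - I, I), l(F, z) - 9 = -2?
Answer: -34560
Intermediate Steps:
l(F, z) = 7 (l(F, z) = 9 - 2 = 7)
D(I) = 7
K(n) = 2*n/(5 + n) (K(n) = (n + n)/(n + 5) = (2*n)/(5 + n) = 2*n/(5 + n))
R(q) = 21 + 3*q (R(q) = 3*(q + 7) = 3*(7 + q) = 21 + 3*q)
(R(-16) + 347)*(-K(0) - 108) = ((21 + 3*(-16)) + 347)*(-2*0/(5 + 0) - 108) = ((21 - 48) + 347)*(-2*0/5 - 108) = (-27 + 347)*(-2*0/5 - 108) = 320*(-1*0 - 108) = 320*(0 - 108) = 320*(-108) = -34560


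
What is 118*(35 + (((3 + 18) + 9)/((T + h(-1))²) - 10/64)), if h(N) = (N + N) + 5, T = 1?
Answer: 69325/16 ≈ 4332.8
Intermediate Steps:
h(N) = 5 + 2*N (h(N) = 2*N + 5 = 5 + 2*N)
118*(35 + (((3 + 18) + 9)/((T + h(-1))²) - 10/64)) = 118*(35 + (((3 + 18) + 9)/((1 + (5 + 2*(-1)))²) - 10/64)) = 118*(35 + ((21 + 9)/((1 + (5 - 2))²) - 10*1/64)) = 118*(35 + (30/((1 + 3)²) - 5/32)) = 118*(35 + (30/(4²) - 5/32)) = 118*(35 + (30/16 - 5/32)) = 118*(35 + (30*(1/16) - 5/32)) = 118*(35 + (15/8 - 5/32)) = 118*(35 + 55/32) = 118*(1175/32) = 69325/16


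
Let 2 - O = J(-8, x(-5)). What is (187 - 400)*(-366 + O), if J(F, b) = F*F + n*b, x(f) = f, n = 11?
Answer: 79449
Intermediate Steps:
J(F, b) = F² + 11*b (J(F, b) = F*F + 11*b = F² + 11*b)
O = -7 (O = 2 - ((-8)² + 11*(-5)) = 2 - (64 - 55) = 2 - 1*9 = 2 - 9 = -7)
(187 - 400)*(-366 + O) = (187 - 400)*(-366 - 7) = -213*(-373) = 79449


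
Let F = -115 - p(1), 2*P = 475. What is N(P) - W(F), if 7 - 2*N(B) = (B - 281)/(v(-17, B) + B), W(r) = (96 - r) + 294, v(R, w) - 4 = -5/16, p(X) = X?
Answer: -3877599/7718 ≈ -502.41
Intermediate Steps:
v(R, w) = 59/16 (v(R, w) = 4 - 5/16 = 59/16)
P = 475/2 (P = (1/2)*475 = 475/2 ≈ 237.50)
F = -116 (F = -115 - 1*1 = -115 - 1 = -116)
W(r) = 390 - r
N(B) = 7/2 - (-281 + B)/(2*(59/16 + B)) (N(B) = 7/2 - (B - 281)/(2*(59/16 + B)) = 7/2 - (-281 + B)/(2*(59/16 + B)))
N(P) - W(F) = (4909 + 96*(475/2))/(2*(59 + 16*(475/2))) - (390 - 1*(-116)) = (4909 + 22800)/(2*(59 + 3800)) - (390 + 116) = (1/2)*27709/3859 - 1*506 = (1/2)*(1/3859)*27709 - 506 = 27709/7718 - 506 = -3877599/7718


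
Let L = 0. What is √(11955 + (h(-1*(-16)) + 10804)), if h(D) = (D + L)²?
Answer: √23015 ≈ 151.71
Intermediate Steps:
h(D) = D² (h(D) = (D + 0)² = D²)
√(11955 + (h(-1*(-16)) + 10804)) = √(11955 + ((-1*(-16))² + 10804)) = √(11955 + (16² + 10804)) = √(11955 + (256 + 10804)) = √(11955 + 11060) = √23015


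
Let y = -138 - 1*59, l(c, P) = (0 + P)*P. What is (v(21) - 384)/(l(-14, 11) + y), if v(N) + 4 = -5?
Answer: 393/76 ≈ 5.1711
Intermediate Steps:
l(c, P) = P² (l(c, P) = P*P = P²)
v(N) = -9 (v(N) = -4 - 5 = -9)
y = -197 (y = -138 - 59 = -197)
(v(21) - 384)/(l(-14, 11) + y) = (-9 - 384)/(11² - 197) = -393/(121 - 197) = -393/(-76) = -393*(-1/76) = 393/76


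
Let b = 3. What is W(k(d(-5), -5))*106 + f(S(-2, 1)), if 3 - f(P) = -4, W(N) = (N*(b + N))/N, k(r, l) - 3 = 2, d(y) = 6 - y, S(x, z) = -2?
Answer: 855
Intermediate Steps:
k(r, l) = 5 (k(r, l) = 3 + 2 = 5)
W(N) = 3 + N (W(N) = (N*(3 + N))/N = 3 + N)
f(P) = 7 (f(P) = 3 - 1*(-4) = 3 + 4 = 7)
W(k(d(-5), -5))*106 + f(S(-2, 1)) = (3 + 5)*106 + 7 = 8*106 + 7 = 848 + 7 = 855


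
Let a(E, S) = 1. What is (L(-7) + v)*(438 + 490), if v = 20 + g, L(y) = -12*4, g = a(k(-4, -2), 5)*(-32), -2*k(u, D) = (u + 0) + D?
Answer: -55680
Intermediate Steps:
k(u, D) = -D/2 - u/2 (k(u, D) = -((u + 0) + D)/2 = -(u + D)/2 = -(D + u)/2 = -D/2 - u/2)
g = -32 (g = 1*(-32) = -32)
L(y) = -48
v = -12 (v = 20 - 32 = -12)
(L(-7) + v)*(438 + 490) = (-48 - 12)*(438 + 490) = -60*928 = -55680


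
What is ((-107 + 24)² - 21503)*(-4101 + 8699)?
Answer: -67195172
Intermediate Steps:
((-107 + 24)² - 21503)*(-4101 + 8699) = ((-83)² - 21503)*4598 = (6889 - 21503)*4598 = -14614*4598 = -67195172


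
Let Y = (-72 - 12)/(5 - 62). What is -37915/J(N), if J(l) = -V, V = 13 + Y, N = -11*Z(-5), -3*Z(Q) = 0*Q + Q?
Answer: 144077/55 ≈ 2619.6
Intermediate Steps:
Z(Q) = -Q/3 (Z(Q) = -(0*Q + Q)/3 = -(0 + Q)/3 = -Q/3)
Y = 28/19 (Y = -84/(-57) = -84*(-1/57) = 28/19 ≈ 1.4737)
N = -55/3 (N = -(-11)*(-5)/3 = -11*5/3 = -55/3 ≈ -18.333)
V = 275/19 (V = 13 + 28/19 = 275/19 ≈ 14.474)
J(l) = -275/19 (J(l) = -1*275/19 = -275/19)
-37915/J(N) = -37915/(-275/19) = -37915*(-19/275) = 144077/55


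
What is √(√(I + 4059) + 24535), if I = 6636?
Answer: √(24535 + √10695) ≈ 156.97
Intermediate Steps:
√(√(I + 4059) + 24535) = √(√(6636 + 4059) + 24535) = √(√10695 + 24535) = √(24535 + √10695)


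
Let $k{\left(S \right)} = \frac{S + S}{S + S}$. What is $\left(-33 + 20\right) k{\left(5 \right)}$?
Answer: $-13$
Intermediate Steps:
$k{\left(S \right)} = 1$ ($k{\left(S \right)} = \frac{2 S}{2 S} = 2 S \frac{1}{2 S} = 1$)
$\left(-33 + 20\right) k{\left(5 \right)} = \left(-33 + 20\right) 1 = \left(-13\right) 1 = -13$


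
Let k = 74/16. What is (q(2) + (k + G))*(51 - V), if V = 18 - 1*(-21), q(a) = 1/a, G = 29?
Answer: 819/2 ≈ 409.50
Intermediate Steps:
V = 39 (V = 18 + 21 = 39)
k = 37/8 (k = 74*(1/16) = 37/8 ≈ 4.6250)
(q(2) + (k + G))*(51 - V) = (1/2 + (37/8 + 29))*(51 - 1*39) = (1/2 + 269/8)*(51 - 39) = (273/8)*12 = 819/2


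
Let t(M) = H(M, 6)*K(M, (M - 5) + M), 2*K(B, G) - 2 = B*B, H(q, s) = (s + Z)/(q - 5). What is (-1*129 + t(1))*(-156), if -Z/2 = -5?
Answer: 21060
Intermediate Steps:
Z = 10 (Z = -2*(-5) = 10)
H(q, s) = (10 + s)/(-5 + q) (H(q, s) = (s + 10)/(q - 5) = (10 + s)/(-5 + q))
K(B, G) = 1 + B²/2 (K(B, G) = 1 + (B*B)/2 = 1 + B²/2)
t(M) = 16*(1 + M²/2)/(-5 + M) (t(M) = ((10 + 6)/(-5 + M))*(1 + M²/2) = (16/(-5 + M))*(1 + M²/2) = 16*(1 + M²/2)/(-5 + M))
(-1*129 + t(1))*(-156) = (-1*129 + 8*(2 + 1²)/(-5 + 1))*(-156) = (-129 + 8*(2 + 1)/(-4))*(-156) = (-129 + 8*(-¼)*3)*(-156) = (-129 - 6)*(-156) = -135*(-156) = 21060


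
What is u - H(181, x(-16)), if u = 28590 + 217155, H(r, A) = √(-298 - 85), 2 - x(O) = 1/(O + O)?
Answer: 245745 - I*√383 ≈ 2.4575e+5 - 19.57*I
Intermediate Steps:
x(O) = 2 - 1/(2*O) (x(O) = 2 - 1/(O + O) = 2 - 1/(2*O))
H(r, A) = I*√383 (H(r, A) = √(-383) = I*√383)
u = 245745
u - H(181, x(-16)) = 245745 - I*√383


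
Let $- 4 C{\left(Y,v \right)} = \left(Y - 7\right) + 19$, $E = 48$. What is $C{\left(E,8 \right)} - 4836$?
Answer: $-4851$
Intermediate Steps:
$C{\left(Y,v \right)} = -3 - \frac{Y}{4}$ ($C{\left(Y,v \right)} = - \frac{\left(Y - 7\right) + 19}{4} = - \frac{\left(-7 + Y\right) + 19}{4} = - \frac{12 + Y}{4} = -3 - \frac{Y}{4}$)
$C{\left(E,8 \right)} - 4836 = \left(-3 - 12\right) - 4836 = -15 - 4836 = -4851$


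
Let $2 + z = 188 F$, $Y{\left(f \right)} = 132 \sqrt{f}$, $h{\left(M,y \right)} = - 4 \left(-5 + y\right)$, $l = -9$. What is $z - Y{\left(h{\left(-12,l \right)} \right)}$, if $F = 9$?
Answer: $1690 - 264 \sqrt{14} \approx 702.2$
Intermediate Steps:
$h{\left(M,y \right)} = 20 - 4 y$
$z = 1690$ ($z = -2 + 188 \cdot 9 = -2 + 1692 = 1690$)
$z - Y{\left(h{\left(-12,l \right)} \right)} = 1690 - 132 \sqrt{20 - -36} = 1690 - 132 \sqrt{20 + 36} = 1690 - 132 \sqrt{56} = 1690 - 132 \cdot 2 \sqrt{14} = 1690 - 264 \sqrt{14}$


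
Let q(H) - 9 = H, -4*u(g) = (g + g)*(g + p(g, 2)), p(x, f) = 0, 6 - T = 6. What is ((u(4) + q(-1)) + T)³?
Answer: 0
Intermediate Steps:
T = 0 (T = 6 - 1*6 = 6 - 6 = 0)
u(g) = -g²/2 (u(g) = -(g + g)*(g + 0)/4 = -2*g*g/4 = -g²/2)
q(H) = 9 + H
((u(4) + q(-1)) + T)³ = ((-½*4² + (9 - 1)) + 0)³ = ((-½*16 + 8) + 0)³ = ((-8 + 8) + 0)³ = (0 + 0)³ = 0³ = 0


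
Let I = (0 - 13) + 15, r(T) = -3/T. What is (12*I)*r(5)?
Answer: -72/5 ≈ -14.400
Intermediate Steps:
I = 2 (I = -13 + 15 = 2)
(12*I)*r(5) = (12*2)*(-3/5) = 24*(-3*1/5) = 24*(-3/5) = -72/5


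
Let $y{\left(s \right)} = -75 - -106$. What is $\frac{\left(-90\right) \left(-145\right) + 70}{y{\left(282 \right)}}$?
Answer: $\frac{13120}{31} \approx 423.23$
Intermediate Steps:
$y{\left(s \right)} = 31$ ($y{\left(s \right)} = -75 + 106 = 31$)
$\frac{\left(-90\right) \left(-145\right) + 70}{y{\left(282 \right)}} = \frac{\left(-90\right) \left(-145\right) + 70}{31} = \left(13050 + 70\right) \frac{1}{31} = 13120 \cdot \frac{1}{31} = \frac{13120}{31}$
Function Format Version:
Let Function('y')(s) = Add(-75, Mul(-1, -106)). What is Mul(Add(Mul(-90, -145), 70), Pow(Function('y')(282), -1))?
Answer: Rational(13120, 31) ≈ 423.23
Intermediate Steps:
Function('y')(s) = 31 (Function('y')(s) = Add(-75, 106) = 31)
Mul(Add(Mul(-90, -145), 70), Pow(Function('y')(282), -1)) = Mul(Add(Mul(-90, -145), 70), Pow(31, -1)) = Mul(Add(13050, 70), Rational(1, 31)) = Mul(13120, Rational(1, 31)) = Rational(13120, 31)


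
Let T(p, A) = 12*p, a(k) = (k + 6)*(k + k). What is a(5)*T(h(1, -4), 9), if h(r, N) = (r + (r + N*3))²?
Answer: 132000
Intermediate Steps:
a(k) = 2*k*(6 + k) (a(k) = (6 + k)*(2*k) = 2*k*(6 + k))
h(r, N) = (2*r + 3*N)² (h(r, N) = (r + (r + 3*N))² = (2*r + 3*N)²)
a(5)*T(h(1, -4), 9) = (2*5*(6 + 5))*(12*(2*1 + 3*(-4))²) = (2*5*11)*(12*(2 - 12)²) = 110*(12*(-10)²) = 110*(12*100) = 110*1200 = 132000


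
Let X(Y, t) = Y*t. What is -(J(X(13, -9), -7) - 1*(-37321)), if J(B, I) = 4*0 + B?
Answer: -37204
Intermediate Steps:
J(B, I) = B (J(B, I) = 0 + B = B)
-(J(X(13, -9), -7) - 1*(-37321)) = -(13*(-9) - 1*(-37321)) = -(-117 + 37321) = -1*37204 = -37204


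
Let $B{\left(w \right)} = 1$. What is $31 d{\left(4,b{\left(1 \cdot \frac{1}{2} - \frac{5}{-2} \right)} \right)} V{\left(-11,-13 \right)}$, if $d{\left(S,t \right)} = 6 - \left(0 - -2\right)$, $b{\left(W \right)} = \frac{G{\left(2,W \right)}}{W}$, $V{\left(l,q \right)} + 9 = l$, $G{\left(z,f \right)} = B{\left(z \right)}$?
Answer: $-2480$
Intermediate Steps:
$G{\left(z,f \right)} = 1$
$V{\left(l,q \right)} = -9 + l$
$b{\left(W \right)} = \frac{1}{W}$ ($b{\left(W \right)} = 1 \frac{1}{W} = \frac{1}{W}$)
$d{\left(S,t \right)} = 4$ ($d{\left(S,t \right)} = 6 - \left(0 + 2\right) = 6 - 2 = 4$)
$31 d{\left(4,b{\left(1 \cdot \frac{1}{2} - \frac{5}{-2} \right)} \right)} V{\left(-11,-13 \right)} = 31 \cdot 4 \left(-9 - 11\right) = 124 \left(-20\right) = -2480$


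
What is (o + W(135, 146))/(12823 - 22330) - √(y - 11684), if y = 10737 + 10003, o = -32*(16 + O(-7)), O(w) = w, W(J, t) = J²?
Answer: -5979/3169 - 4*√566 ≈ -97.050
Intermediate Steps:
o = -288 (o = -32*(16 - 7) = -32*9 = -288)
y = 20740
(o + W(135, 146))/(12823 - 22330) - √(y - 11684) = (-288 + 135²)/(12823 - 22330) - √(20740 - 11684) = (-288 + 18225)/(-9507) - √9056 = 17937*(-1/9507) - 4*√566 = -5979/3169 - 4*√566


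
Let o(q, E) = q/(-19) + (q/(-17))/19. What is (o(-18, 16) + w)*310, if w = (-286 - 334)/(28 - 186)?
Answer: 38975060/25517 ≈ 1527.4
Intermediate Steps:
w = 310/79 (w = -620/(-158) = -620*(-1/158) = 310/79 ≈ 3.9240)
o(q, E) = -18*q/323 (o(q, E) = q*(-1/19) + (q*(-1/17))*(1/19) = -q/19 - q/17*(1/19) = -q/19 - q/323 = -18*q/323)
(o(-18, 16) + w)*310 = (-18/323*(-18) + 310/79)*310 = (324/323 + 310/79)*310 = (125726/25517)*310 = 38975060/25517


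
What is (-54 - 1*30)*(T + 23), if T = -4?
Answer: -1596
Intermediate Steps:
(-54 - 1*30)*(T + 23) = (-54 - 1*30)*(-4 + 23) = (-54 - 30)*19 = -84*19 = -1596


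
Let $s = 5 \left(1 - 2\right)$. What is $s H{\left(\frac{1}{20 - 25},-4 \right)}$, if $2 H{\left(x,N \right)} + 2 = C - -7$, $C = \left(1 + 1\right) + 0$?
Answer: $- \frac{35}{2} \approx -17.5$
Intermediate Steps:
$C = 2$ ($C = 2 + 0 = 2$)
$s = -5$ ($s = 5 \left(-1\right) = -5$)
$H{\left(x,N \right)} = \frac{7}{2}$ ($H{\left(x,N \right)} = -1 + \frac{2 - -7}{2} = -1 + \frac{2 + 7}{2} = -1 + \frac{1}{2} \cdot 9 = -1 + \frac{9}{2} = \frac{7}{2}$)
$s H{\left(\frac{1}{20 - 25},-4 \right)} = \left(-5\right) \frac{7}{2} = - \frac{35}{2}$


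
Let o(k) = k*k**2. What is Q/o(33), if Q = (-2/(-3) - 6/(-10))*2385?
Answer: 1007/11979 ≈ 0.084064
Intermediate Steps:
Q = 3021 (Q = (-2*(-1/3) - 6*(-1/10))*2385 = (2/3 + 3/5)*2385 = (19/15)*2385 = 3021)
o(k) = k**3
Q/o(33) = 3021/(33**3) = 3021/35937 = 3021*(1/35937) = 1007/11979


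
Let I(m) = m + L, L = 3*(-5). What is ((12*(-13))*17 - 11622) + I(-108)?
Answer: -14397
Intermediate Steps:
L = -15
I(m) = -15 + m (I(m) = m - 15 = -15 + m)
((12*(-13))*17 - 11622) + I(-108) = ((12*(-13))*17 - 11622) + (-15 - 108) = (-156*17 - 11622) - 123 = (-2652 - 11622) - 123 = -14274 - 123 = -14397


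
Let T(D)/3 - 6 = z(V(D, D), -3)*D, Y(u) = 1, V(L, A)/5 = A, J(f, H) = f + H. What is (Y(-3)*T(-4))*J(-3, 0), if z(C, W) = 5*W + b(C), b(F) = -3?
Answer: -702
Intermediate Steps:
J(f, H) = H + f
V(L, A) = 5*A
z(C, W) = -3 + 5*W (z(C, W) = 5*W - 3 = -3 + 5*W)
T(D) = 18 - 54*D (T(D) = 18 + 3*((-3 + 5*(-3))*D) = 18 + 3*((-3 - 15)*D) = 18 + 3*(-18*D) = 18 - 54*D)
(Y(-3)*T(-4))*J(-3, 0) = (1*(18 - 54*(-4)))*(0 - 3) = (1*(18 + 216))*(-3) = (1*234)*(-3) = 234*(-3) = -702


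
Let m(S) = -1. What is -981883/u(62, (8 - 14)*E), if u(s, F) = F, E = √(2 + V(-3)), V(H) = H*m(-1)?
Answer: 981883*√5/30 ≈ 73185.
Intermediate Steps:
V(H) = -H (V(H) = H*(-1) = -H)
E = √5 (E = √(2 - 1*(-3)) = √(2 + 3) = √5 ≈ 2.2361)
-981883/u(62, (8 - 14)*E) = -981883*√5/(5*(8 - 14)) = -981883*(-√5/30) = -(-981883)*√5/30 = 981883*√5/30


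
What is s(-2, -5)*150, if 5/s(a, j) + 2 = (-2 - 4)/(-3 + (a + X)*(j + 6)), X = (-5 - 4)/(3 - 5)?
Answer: 75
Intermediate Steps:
X = 9/2 (X = -9/(-2) = -9*(-½) = 9/2 ≈ 4.5000)
s(a, j) = 5/(-2 - 6/(-3 + (6 + j)*(9/2 + a))) (s(a, j) = 5/(-2 + (-2 - 4)/(-3 + (a + 9/2)*(j + 6))) = 5/(-2 - 6/(-3 + (9/2 + a)*(6 + j))) = 5/(-2 - 6/(-3 + (6 + j)*(9/2 + a))))
s(-2, -5)*150 = (5*(-48 - 12*(-2) - 9*(-5) - 2*(-2)*(-5))/(2*(54 + 9*(-5) + 12*(-2) + 2*(-2)*(-5))))*150 = (5*(-48 + 24 + 45 - 20)/(2*(54 - 45 - 24 + 20)))*150 = ((5/2)*1/5)*150 = ((5/2)*(⅕)*1)*150 = (½)*150 = 75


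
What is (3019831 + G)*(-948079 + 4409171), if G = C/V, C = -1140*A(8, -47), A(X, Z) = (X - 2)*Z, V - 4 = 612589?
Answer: 6402769801287343196/612593 ≈ 1.0452e+13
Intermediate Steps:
V = 612593 (V = 4 + 612589 = 612593)
A(X, Z) = Z*(-2 + X) (A(X, Z) = (-2 + X)*Z = Z*(-2 + X))
C = 321480 (C = -(-53580)*(-2 + 8) = -(-53580)*6 = -1140*(-282) = 321480)
G = 321480/612593 ≈ 0.52479
(3019831 + G)*(-948079 + 4409171) = (3019831 + 321480/612593)*(-948079 + 4409171) = (1849927653263/612593)*3461092 = 6402769801287343196/612593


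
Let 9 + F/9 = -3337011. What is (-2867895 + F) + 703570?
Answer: -32197505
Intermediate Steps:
F = -30033180 (F = -81 + 9*(-3337011) = -81 - 30033099 = -30033180)
(-2867895 + F) + 703570 = (-2867895 - 30033180) + 703570 = -32901075 + 703570 = -32197505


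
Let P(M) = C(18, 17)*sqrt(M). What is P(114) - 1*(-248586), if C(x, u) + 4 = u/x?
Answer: 248586 - 55*sqrt(114)/18 ≈ 2.4855e+5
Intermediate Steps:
C(x, u) = -4 + u/x
P(M) = -55*sqrt(M)/18 (P(M) = (-4 + 17/18)*sqrt(M) = -55*sqrt(M)/18)
P(114) - 1*(-248586) = -55*sqrt(114)/18 - 1*(-248586) = -55*sqrt(114)/18 + 248586 = 248586 - 55*sqrt(114)/18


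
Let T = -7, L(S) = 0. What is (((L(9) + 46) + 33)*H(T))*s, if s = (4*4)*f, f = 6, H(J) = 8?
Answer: 60672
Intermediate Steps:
s = 96 (s = (4*4)*6 = 16*6 = 96)
(((L(9) + 46) + 33)*H(T))*s = (((0 + 46) + 33)*8)*96 = ((46 + 33)*8)*96 = (79*8)*96 = 632*96 = 60672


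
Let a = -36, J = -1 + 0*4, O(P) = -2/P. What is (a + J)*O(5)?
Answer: 74/5 ≈ 14.800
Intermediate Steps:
J = -1 (J = -1 + 0 = -1)
(a + J)*O(5) = (-36 - 1)*(-2/5) = -(-74)/5 = -37*(-⅖) = 74/5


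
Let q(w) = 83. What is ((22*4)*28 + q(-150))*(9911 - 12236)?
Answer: -5921775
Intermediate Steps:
((22*4)*28 + q(-150))*(9911 - 12236) = ((22*4)*28 + 83)*(9911 - 12236) = (88*28 + 83)*(-2325) = (2464 + 83)*(-2325) = 2547*(-2325) = -5921775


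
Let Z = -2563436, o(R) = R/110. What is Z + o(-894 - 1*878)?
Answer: -140989866/55 ≈ -2.5635e+6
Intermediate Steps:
o(R) = R/110 (o(R) = R*(1/110) = R/110)
Z + o(-894 - 1*878) = -2563436 + (-894 - 1*878)/110 = -2563436 + (-894 - 878)/110 = -2563436 + (1/110)*(-1772) = -2563436 - 886/55 = -140989866/55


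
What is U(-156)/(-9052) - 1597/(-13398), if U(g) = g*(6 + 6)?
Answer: 9884275/30319674 ≈ 0.32600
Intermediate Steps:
U(g) = 12*g (U(g) = g*12 = 12*g)
U(-156)/(-9052) - 1597/(-13398) = (12*(-156))/(-9052) - 1597/(-13398) = -1872*(-1/9052) - 1597*(-1/13398) = 468/2263 + 1597/13398 = 9884275/30319674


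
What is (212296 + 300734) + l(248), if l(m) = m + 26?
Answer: 513304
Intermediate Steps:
l(m) = 26 + m
(212296 + 300734) + l(248) = (212296 + 300734) + (26 + 248) = 513030 + 274 = 513304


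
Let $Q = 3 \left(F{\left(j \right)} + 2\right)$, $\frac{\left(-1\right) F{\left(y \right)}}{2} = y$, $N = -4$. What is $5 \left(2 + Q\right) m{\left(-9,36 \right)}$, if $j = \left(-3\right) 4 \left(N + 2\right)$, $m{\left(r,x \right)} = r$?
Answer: $6120$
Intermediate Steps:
$j = 24$ ($j = \left(-3\right) 4 \left(-4 + 2\right) = \left(-12\right) \left(-2\right) = 24$)
$F{\left(y \right)} = - 2 y$
$Q = -138$ ($Q = 3 \left(\left(-2\right) 24 + 2\right) = 3 \left(-48 + 2\right) = 3 \left(-46\right) = -138$)
$5 \left(2 + Q\right) m{\left(-9,36 \right)} = 5 \left(2 - 138\right) \left(-9\right) = 5 \left(-136\right) \left(-9\right) = \left(-680\right) \left(-9\right) = 6120$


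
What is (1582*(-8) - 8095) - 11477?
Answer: -32228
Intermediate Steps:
(1582*(-8) - 8095) - 11477 = (-12656 - 8095) - 11477 = -20751 - 11477 = -32228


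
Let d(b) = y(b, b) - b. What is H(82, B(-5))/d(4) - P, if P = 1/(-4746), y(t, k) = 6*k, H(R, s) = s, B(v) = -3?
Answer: -7109/47460 ≈ -0.14979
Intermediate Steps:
d(b) = 5*b (d(b) = 6*b - b = 5*b)
P = -1/4746 ≈ -0.00021070
H(82, B(-5))/d(4) - P = -3/(5*4) - 1*(-1/4746) = -3/20 + 1/4746 = -7109/47460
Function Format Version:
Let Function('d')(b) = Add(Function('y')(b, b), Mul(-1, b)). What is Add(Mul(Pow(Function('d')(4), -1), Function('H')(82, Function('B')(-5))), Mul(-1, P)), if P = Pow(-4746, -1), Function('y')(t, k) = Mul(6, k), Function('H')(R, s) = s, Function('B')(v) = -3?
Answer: Rational(-7109, 47460) ≈ -0.14979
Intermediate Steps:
Function('d')(b) = Mul(5, b) (Function('d')(b) = Add(Mul(6, b), Mul(-1, b)) = Mul(5, b))
P = Rational(-1, 4746) ≈ -0.00021070
Add(Mul(Pow(Function('d')(4), -1), Function('H')(82, Function('B')(-5))), Mul(-1, P)) = Add(Mul(Pow(Mul(5, 4), -1), -3), Mul(-1, Rational(-1, 4746))) = Add(Mul(Pow(20, -1), -3), Rational(1, 4746)) = Add(Mul(Rational(1, 20), -3), Rational(1, 4746)) = Add(Rational(-3, 20), Rational(1, 4746)) = Rational(-7109, 47460)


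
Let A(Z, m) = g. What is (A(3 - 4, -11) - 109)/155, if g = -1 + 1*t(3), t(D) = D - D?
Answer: -22/31 ≈ -0.70968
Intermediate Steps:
t(D) = 0
g = -1 (g = -1 + 1*0 = -1 + 0 = -1)
A(Z, m) = -1
(A(3 - 4, -11) - 109)/155 = (-1 - 109)/155 = (1/155)*(-110) = -22/31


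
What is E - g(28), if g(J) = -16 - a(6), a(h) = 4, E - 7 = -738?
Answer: -711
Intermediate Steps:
E = -731 (E = 7 - 738 = -731)
g(J) = -20 (g(J) = -16 - 1*4 = -16 - 4 = -20)
E - g(28) = -731 - 1*(-20) = -731 + 20 = -711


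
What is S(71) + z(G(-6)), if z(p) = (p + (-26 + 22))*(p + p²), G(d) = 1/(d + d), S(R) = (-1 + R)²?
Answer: 8467739/1728 ≈ 4900.3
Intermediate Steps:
G(d) = 1/(2*d)
z(p) = (-4 + p)*(p + p²) (z(p) = (p - 4)*(p + p²) = (-4 + p)*(p + p²))
S(71) + z(G(-6)) = (-1 + 71)² + ((½)/(-6))*(-4 + ((½)/(-6))² - 3/(2*(-6))) = 70² + ((½)*(-⅙))*(-4 + ((½)*(-⅙))² - 3*(-1)/(2*6)) = 4900 - (-4 + (-1/12)² - 3*(-1/12))/12 = 4900 - (-4 + 1/144 + ¼)/12 = 4900 - 1/12*(-539/144) = 4900 + 539/1728 = 8467739/1728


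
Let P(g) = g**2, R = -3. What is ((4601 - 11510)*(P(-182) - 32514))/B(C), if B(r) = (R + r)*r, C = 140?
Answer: -60207/274 ≈ -219.73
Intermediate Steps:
B(r) = r*(-3 + r) (B(r) = (-3 + r)*r = r*(-3 + r))
((4601 - 11510)*(P(-182) - 32514))/B(C) = ((4601 - 11510)*((-182)**2 - 32514))/((140*(-3 + 140))) = (-6909*(33124 - 32514))/((140*137)) = -6909*610/19180 = -4214490*1/19180 = -60207/274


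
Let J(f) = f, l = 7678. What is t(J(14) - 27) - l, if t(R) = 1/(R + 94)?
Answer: -621917/81 ≈ -7678.0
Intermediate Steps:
t(R) = 1/(94 + R)
t(J(14) - 27) - l = 1/(94 + (14 - 27)) - 1*7678 = 1/(94 - 13) - 7678 = 1/81 - 7678 = -621917/81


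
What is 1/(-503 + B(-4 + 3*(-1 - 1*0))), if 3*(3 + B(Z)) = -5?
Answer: -3/1523 ≈ -0.0019698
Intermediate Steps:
B(Z) = -14/3 (B(Z) = -3 + (1/3)*(-5) = -3 - 5/3 = -14/3)
1/(-503 + B(-4 + 3*(-1 - 1*0))) = 1/(-503 - 14/3) = 1/(-1523/3) = -3/1523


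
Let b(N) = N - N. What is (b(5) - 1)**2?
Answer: 1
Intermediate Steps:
b(N) = 0
(b(5) - 1)**2 = (0 - 1)**2 = (-1)**2 = 1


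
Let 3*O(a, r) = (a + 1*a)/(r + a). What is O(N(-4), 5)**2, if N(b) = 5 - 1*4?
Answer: 1/81 ≈ 0.012346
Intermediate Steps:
N(b) = 1 (N(b) = 5 - 4 = 1)
O(a, r) = 2*a/(3*(a + r)) (O(a, r) = ((a + 1*a)/(r + a))/3 = ((a + a)/(a + r))/3 = ((2*a)/(a + r))/3 = (2*a/(a + r))/3 = 2*a/(3*(a + r)))
O(N(-4), 5)**2 = ((2/3)*1/(1 + 5))**2 = ((2/3)*1/6)**2 = ((2/3)*1*(1/6))**2 = (1/9)**2 = 1/81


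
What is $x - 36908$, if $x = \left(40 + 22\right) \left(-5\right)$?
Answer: $-37218$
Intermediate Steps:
$x = -310$ ($x = 62 \left(-5\right) = -310$)
$x - 36908 = -310 - 36908 = -37218$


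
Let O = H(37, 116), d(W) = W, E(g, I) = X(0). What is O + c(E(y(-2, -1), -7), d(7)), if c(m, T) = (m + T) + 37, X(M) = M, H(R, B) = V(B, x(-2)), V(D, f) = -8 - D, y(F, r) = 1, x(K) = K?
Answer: -80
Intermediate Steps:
H(R, B) = -8 - B
E(g, I) = 0
O = -124 (O = -8 - 1*116 = -8 - 116 = -124)
c(m, T) = 37 + T + m (c(m, T) = (T + m) + 37 = 37 + T + m)
O + c(E(y(-2, -1), -7), d(7)) = -124 + (37 + 7 + 0) = -124 + 44 = -80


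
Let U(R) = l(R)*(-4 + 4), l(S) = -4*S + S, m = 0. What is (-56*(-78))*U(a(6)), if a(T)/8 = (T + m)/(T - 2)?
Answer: 0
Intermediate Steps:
l(S) = -3*S
a(T) = 8*T/(-2 + T) (a(T) = 8*((T + 0)/(T - 2)) = 8*(T/(-2 + T)) = 8*T/(-2 + T))
U(R) = 0 (U(R) = (-3*R)*(-4 + 4) = -3*R*0 = 0)
(-56*(-78))*U(a(6)) = -56*(-78)*0 = 4368*0 = 0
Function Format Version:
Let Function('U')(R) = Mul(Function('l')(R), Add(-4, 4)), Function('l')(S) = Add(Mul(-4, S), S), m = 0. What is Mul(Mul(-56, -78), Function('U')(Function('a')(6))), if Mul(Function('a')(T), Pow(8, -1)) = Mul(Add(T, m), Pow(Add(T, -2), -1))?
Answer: 0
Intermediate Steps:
Function('l')(S) = Mul(-3, S)
Function('a')(T) = Mul(8, T, Pow(Add(-2, T), -1)) (Function('a')(T) = Mul(8, Mul(Add(T, 0), Pow(Add(T, -2), -1))) = Mul(8, Mul(T, Pow(Add(-2, T), -1))) = Mul(8, T, Pow(Add(-2, T), -1)))
Function('U')(R) = 0 (Function('U')(R) = Mul(Mul(-3, R), Add(-4, 4)) = Mul(Mul(-3, R), 0) = 0)
Mul(Mul(-56, -78), Function('U')(Function('a')(6))) = Mul(Mul(-56, -78), 0) = Mul(4368, 0) = 0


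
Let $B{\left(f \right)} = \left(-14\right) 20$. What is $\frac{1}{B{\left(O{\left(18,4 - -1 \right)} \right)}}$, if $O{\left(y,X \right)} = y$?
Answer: $- \frac{1}{280} \approx -0.0035714$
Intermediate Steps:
$B{\left(f \right)} = -280$
$\frac{1}{B{\left(O{\left(18,4 - -1 \right)} \right)}} = \frac{1}{-280} = - \frac{1}{280}$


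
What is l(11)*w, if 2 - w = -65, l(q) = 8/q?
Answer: 536/11 ≈ 48.727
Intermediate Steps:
w = 67 (w = 2 - 1*(-65) = 2 + 65 = 67)
l(11)*w = (8/11)*67 = 536/11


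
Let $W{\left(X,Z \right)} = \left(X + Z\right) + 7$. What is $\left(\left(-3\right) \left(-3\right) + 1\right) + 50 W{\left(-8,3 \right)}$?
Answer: $110$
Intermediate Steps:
$W{\left(X,Z \right)} = 7 + X + Z$
$\left(\left(-3\right) \left(-3\right) + 1\right) + 50 W{\left(-8,3 \right)} = \left(\left(-3\right) \left(-3\right) + 1\right) + 50 \left(7 - 8 + 3\right) = \left(9 + 1\right) + 50 \cdot 2 = 10 + 100 = 110$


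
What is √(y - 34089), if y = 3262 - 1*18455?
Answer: I*√49282 ≈ 222.0*I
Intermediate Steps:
y = -15193 (y = 3262 - 18455 = -15193)
√(y - 34089) = √(-15193 - 34089) = √(-49282) = I*√49282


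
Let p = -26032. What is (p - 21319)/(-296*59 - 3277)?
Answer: 47351/20741 ≈ 2.2830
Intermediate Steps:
(p - 21319)/(-296*59 - 3277) = (-26032 - 21319)/(-296*59 - 3277) = -47351/(-17464 - 3277) = -47351/(-20741) = -47351*(-1/20741) = 47351/20741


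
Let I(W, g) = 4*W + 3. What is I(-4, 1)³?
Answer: -2197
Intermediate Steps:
I(W, g) = 3 + 4*W
I(-4, 1)³ = (3 + 4*(-4))³ = (3 - 16)³ = (-13)³ = -2197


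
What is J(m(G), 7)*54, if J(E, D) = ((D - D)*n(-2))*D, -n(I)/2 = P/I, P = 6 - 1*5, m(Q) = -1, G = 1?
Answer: 0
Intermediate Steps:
P = 1 (P = 6 - 5 = 1)
n(I) = -2/I
J(E, D) = 0 (J(E, D) = ((D - D)*(-2/(-2)))*D = (0*(-2*(-½)))*D = (0*1)*D = 0*D = 0)
J(m(G), 7)*54 = 0*54 = 0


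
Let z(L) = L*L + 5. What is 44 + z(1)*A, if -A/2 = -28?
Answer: 380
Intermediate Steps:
A = 56 (A = -2*(-28) = 56)
z(L) = 5 + L² (z(L) = L² + 5 = 5 + L²)
44 + z(1)*A = 44 + (5 + 1²)*56 = 44 + (5 + 1)*56 = 44 + 6*56 = 44 + 336 = 380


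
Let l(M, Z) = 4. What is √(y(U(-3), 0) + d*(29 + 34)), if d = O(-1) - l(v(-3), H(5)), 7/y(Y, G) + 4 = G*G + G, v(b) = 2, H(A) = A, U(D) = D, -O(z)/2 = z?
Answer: I*√511/2 ≈ 11.303*I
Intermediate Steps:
O(z) = -2*z
y(Y, G) = 7/(-4 + G + G²) (y(Y, G) = 7/(-4 + (G*G + G)) = 7/(-4 + (G² + G)) = 7/(-4 + (G + G²)) = 7/(-4 + G + G²))
d = -2 (d = -2*(-1) - 1*4 = 2 - 4 = -2)
√(y(U(-3), 0) + d*(29 + 34)) = √(7/(-4 + 0 + 0²) - 2*(29 + 34)) = √(7/(-4 + 0 + 0) - 2*63) = √(7/(-4) - 126) = √(7*(-¼) - 126) = √(-7/4 - 126) = √(-511/4) = I*√511/2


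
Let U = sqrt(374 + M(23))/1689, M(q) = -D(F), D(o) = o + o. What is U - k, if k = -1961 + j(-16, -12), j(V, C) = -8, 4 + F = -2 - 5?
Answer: 1969 + 2*sqrt(11)/563 ≈ 1969.0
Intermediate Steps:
F = -11 (F = -4 + (-2 - 5) = -4 - 7 = -11)
D(o) = 2*o
M(q) = 22 (M(q) = -2*(-11) = -1*(-22) = 22)
k = -1969 (k = -1961 - 8 = -1969)
U = 2*sqrt(11)/563 (U = sqrt(374 + 22)/1689 = sqrt(396)*(1/1689) = (6*sqrt(11))*(1/1689) = 2*sqrt(11)/563 ≈ 0.011782)
U - k = 2*sqrt(11)/563 - 1*(-1969) = 2*sqrt(11)/563 + 1969 = 1969 + 2*sqrt(11)/563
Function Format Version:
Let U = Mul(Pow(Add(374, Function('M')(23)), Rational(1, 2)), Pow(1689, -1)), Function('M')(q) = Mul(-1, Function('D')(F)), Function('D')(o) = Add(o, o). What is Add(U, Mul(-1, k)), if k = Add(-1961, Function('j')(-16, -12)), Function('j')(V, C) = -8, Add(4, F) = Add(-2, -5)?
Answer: Add(1969, Mul(Rational(2, 563), Pow(11, Rational(1, 2)))) ≈ 1969.0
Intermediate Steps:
F = -11 (F = Add(-4, Add(-2, -5)) = Add(-4, -7) = -11)
Function('D')(o) = Mul(2, o)
Function('M')(q) = 22 (Function('M')(q) = Mul(-1, Mul(2, -11)) = Mul(-1, -22) = 22)
k = -1969 (k = Add(-1961, -8) = -1969)
U = Mul(Rational(2, 563), Pow(11, Rational(1, 2))) (U = Mul(Pow(Add(374, 22), Rational(1, 2)), Pow(1689, -1)) = Mul(Pow(396, Rational(1, 2)), Rational(1, 1689)) = Mul(Mul(6, Pow(11, Rational(1, 2))), Rational(1, 1689)) = Mul(Rational(2, 563), Pow(11, Rational(1, 2))) ≈ 0.011782)
Add(U, Mul(-1, k)) = Add(Mul(Rational(2, 563), Pow(11, Rational(1, 2))), Mul(-1, -1969)) = Add(Mul(Rational(2, 563), Pow(11, Rational(1, 2))), 1969) = Add(1969, Mul(Rational(2, 563), Pow(11, Rational(1, 2))))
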